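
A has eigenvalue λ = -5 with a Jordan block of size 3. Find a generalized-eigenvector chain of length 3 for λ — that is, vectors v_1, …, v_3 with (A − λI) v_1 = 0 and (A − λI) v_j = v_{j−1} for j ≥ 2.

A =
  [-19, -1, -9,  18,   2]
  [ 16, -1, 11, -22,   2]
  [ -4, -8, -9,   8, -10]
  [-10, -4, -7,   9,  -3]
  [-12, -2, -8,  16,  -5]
A Jordan chain for λ = -5 of length 3:
v_1 = (12, -8, -16, 0, 8)ᵀ
v_2 = (-14, 16, -4, -10, -12)ᵀ
v_3 = (1, 0, 0, 0, 0)ᵀ

Let N = A − (-5)·I. We want v_3 with N^3 v_3 = 0 but N^2 v_3 ≠ 0; then v_{j-1} := N · v_j for j = 3, …, 2.

Pick v_3 = (1, 0, 0, 0, 0)ᵀ.
Then v_2 = N · v_3 = (-14, 16, -4, -10, -12)ᵀ.
Then v_1 = N · v_2 = (12, -8, -16, 0, 8)ᵀ.

Sanity check: (A − (-5)·I) v_1 = (0, 0, 0, 0, 0)ᵀ = 0. ✓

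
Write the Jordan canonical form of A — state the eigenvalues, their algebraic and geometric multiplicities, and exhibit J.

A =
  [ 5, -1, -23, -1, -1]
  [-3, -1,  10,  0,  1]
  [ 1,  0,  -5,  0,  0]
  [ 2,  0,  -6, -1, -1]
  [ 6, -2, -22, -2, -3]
J_3(-1) ⊕ J_2(-1)

The characteristic polynomial is
  det(x·I − A) = x^5 + 5*x^4 + 10*x^3 + 10*x^2 + 5*x + 1 = (x + 1)^5

Eigenvalues and multiplicities (the geometric multiplicity of λ is n − rank(A − λI), which equals the number of Jordan blocks for λ):
  λ = -1: algebraic multiplicity = 5, geometric multiplicity = 2

Determining the block sizes for each eigenvalue:
  λ = -1: with am = 5 and gm = 2, the partition is not yet determined (e.g. several partitions of 5 into 2 parts exist). Let N = A − (-1)·I. Computing rank(N^1) = 3, rank(N^2) = 1, rank(N^3) = 0; the number of blocks of size ≥ j is rank(N^{j−1}) − rank(N^j), giving [2, 2, 1]. So we have 1 block(s) of size 3, 1 block(s) of size 2 → block sizes [3, 2]

Assembling the blocks gives a Jordan form
J =
  [-1,  1,  0,  0,  0]
  [ 0, -1,  1,  0,  0]
  [ 0,  0, -1,  0,  0]
  [ 0,  0,  0, -1,  1]
  [ 0,  0,  0,  0, -1]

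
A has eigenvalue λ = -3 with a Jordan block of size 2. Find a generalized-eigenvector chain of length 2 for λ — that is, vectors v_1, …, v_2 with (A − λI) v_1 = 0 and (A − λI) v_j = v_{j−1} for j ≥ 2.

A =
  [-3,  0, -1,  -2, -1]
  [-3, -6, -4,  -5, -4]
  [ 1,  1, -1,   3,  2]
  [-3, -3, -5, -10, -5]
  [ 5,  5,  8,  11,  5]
A Jordan chain for λ = -3 of length 2:
v_1 = (0, -3, 1, -3, 5)ᵀ
v_2 = (1, 0, 0, 0, 0)ᵀ

Let N = A − (-3)·I. We want v_2 with N^2 v_2 = 0 but N^1 v_2 ≠ 0; then v_{j-1} := N · v_j for j = 2, …, 2.

Pick v_2 = (1, 0, 0, 0, 0)ᵀ.
Then v_1 = N · v_2 = (0, -3, 1, -3, 5)ᵀ.

Sanity check: (A − (-3)·I) v_1 = (0, 0, 0, 0, 0)ᵀ = 0. ✓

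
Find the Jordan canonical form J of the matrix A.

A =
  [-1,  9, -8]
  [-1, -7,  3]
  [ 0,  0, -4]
J_3(-4)

The characteristic polynomial is
  det(x·I − A) = x^3 + 12*x^2 + 48*x + 64 = (x + 4)^3

Eigenvalues and multiplicities (the geometric multiplicity of λ is n − rank(A − λI), which equals the number of Jordan blocks for λ):
  λ = -4: algebraic multiplicity = 3, geometric multiplicity = 1

Determining the block sizes for each eigenvalue:
  λ = -4: one block (gm = 1), so the single block has size am = 3 → block sizes [3]

Assembling the blocks gives a Jordan form
J =
  [-4,  1,  0]
  [ 0, -4,  1]
  [ 0,  0, -4]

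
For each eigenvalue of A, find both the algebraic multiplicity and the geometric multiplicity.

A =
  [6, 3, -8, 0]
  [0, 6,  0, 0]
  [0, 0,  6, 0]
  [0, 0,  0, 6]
λ = 6: alg = 4, geom = 3

Step 1 — factor the characteristic polynomial to read off the algebraic multiplicities:
  χ_A(x) = (x - 6)^4

Step 2 — compute geometric multiplicities via the rank-nullity identity g(λ) = n − rank(A − λI):
  rank(A − (6)·I) = 1, so dim ker(A − (6)·I) = n − 1 = 3

Summary:
  λ = 6: algebraic multiplicity = 4, geometric multiplicity = 3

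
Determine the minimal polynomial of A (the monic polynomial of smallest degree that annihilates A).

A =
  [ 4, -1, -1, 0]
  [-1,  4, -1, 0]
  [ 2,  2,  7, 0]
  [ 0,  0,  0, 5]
x^2 - 10*x + 25

The characteristic polynomial is χ_A(x) = (x - 5)^4, so the eigenvalues are known. The minimal polynomial is
  m_A(x) = Π_λ (x − λ)^{k_λ}
where k_λ is the size of the *largest* Jordan block for λ (equivalently, the smallest k with (A − λI)^k v = 0 for every generalised eigenvector v of λ).

  λ = 5: largest Jordan block has size 2, contributing (x − 5)^2

So m_A(x) = (x - 5)^2 = x^2 - 10*x + 25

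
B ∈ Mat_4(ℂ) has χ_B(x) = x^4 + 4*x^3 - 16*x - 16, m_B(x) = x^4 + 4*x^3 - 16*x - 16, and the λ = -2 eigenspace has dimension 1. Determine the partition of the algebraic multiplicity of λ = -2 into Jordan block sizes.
Block sizes for λ = -2: [3]

Step 1 — from the characteristic polynomial, algebraic multiplicity of λ = -2 is 3. From dim ker(B − (-2)·I) = 1, there are exactly 1 Jordan blocks for λ = -2.
Step 2 — from the minimal polynomial, the factor (x + 2)^3 tells us the largest block for λ = -2 has size 3.
Step 3 — with total size 3, 1 blocks, and largest block 3, the block sizes (in nonincreasing order) are [3].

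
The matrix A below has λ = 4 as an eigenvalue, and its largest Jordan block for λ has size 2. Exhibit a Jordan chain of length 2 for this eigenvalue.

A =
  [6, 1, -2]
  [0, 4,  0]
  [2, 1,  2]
A Jordan chain for λ = 4 of length 2:
v_1 = (2, 0, 2)ᵀ
v_2 = (1, 0, 0)ᵀ

Let N = A − (4)·I. We want v_2 with N^2 v_2 = 0 but N^1 v_2 ≠ 0; then v_{j-1} := N · v_j for j = 2, …, 2.

Pick v_2 = (1, 0, 0)ᵀ.
Then v_1 = N · v_2 = (2, 0, 2)ᵀ.

Sanity check: (A − (4)·I) v_1 = (0, 0, 0)ᵀ = 0. ✓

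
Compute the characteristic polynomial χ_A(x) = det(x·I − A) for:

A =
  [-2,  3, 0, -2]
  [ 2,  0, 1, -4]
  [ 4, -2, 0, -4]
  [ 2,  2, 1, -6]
x^4 + 8*x^3 + 24*x^2 + 32*x + 16

Expanding det(x·I − A) (e.g. by cofactor expansion or by noting that A is similar to its Jordan form J, which has the same characteristic polynomial as A) gives
  χ_A(x) = x^4 + 8*x^3 + 24*x^2 + 32*x + 16
which factors as (x + 2)^4. The eigenvalues (with algebraic multiplicities) are λ = -2 with multiplicity 4.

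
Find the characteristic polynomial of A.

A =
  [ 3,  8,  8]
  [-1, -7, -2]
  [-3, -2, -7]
x^3 + 11*x^2 + 35*x + 25

Expanding det(x·I − A) (e.g. by cofactor expansion or by noting that A is similar to its Jordan form J, which has the same characteristic polynomial as A) gives
  χ_A(x) = x^3 + 11*x^2 + 35*x + 25
which factors as (x + 1)*(x + 5)^2. The eigenvalues (with algebraic multiplicities) are λ = -5 with multiplicity 2, λ = -1 with multiplicity 1.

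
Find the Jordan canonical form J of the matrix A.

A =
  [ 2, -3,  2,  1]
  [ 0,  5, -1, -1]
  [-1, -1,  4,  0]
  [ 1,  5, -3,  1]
J_2(3) ⊕ J_2(3)

The characteristic polynomial is
  det(x·I − A) = x^4 - 12*x^3 + 54*x^2 - 108*x + 81 = (x - 3)^4

Eigenvalues and multiplicities (the geometric multiplicity of λ is n − rank(A − λI), which equals the number of Jordan blocks for λ):
  λ = 3: algebraic multiplicity = 4, geometric multiplicity = 2

Determining the block sizes for each eigenvalue:
  λ = 3: with am = 4 and gm = 2, the partition is not yet determined (e.g. several partitions of 4 into 2 parts exist). Let N = A − (3)·I. Computing rank(N^1) = 2, rank(N^2) = 0; the number of blocks of size ≥ j is rank(N^{j−1}) − rank(N^j), giving [2, 2]. So we have 2 block(s) of size 2 → block sizes [2, 2]

Assembling the blocks gives a Jordan form
J =
  [3, 1, 0, 0]
  [0, 3, 0, 0]
  [0, 0, 3, 1]
  [0, 0, 0, 3]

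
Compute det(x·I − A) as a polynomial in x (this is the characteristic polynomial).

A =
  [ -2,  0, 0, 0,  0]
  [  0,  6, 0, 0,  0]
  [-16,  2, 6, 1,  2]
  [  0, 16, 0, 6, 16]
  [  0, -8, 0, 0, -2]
x^5 - 14*x^4 + 40*x^3 + 144*x^2 - 432*x - 864

Expanding det(x·I − A) (e.g. by cofactor expansion or by noting that A is similar to its Jordan form J, which has the same characteristic polynomial as A) gives
  χ_A(x) = x^5 - 14*x^4 + 40*x^3 + 144*x^2 - 432*x - 864
which factors as (x - 6)^3*(x + 2)^2. The eigenvalues (with algebraic multiplicities) are λ = -2 with multiplicity 2, λ = 6 with multiplicity 3.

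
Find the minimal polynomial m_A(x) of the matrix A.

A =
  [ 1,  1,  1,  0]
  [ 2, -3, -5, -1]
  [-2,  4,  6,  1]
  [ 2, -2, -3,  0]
x^2 - 2*x + 1

The characteristic polynomial is χ_A(x) = (x - 1)^4, so the eigenvalues are known. The minimal polynomial is
  m_A(x) = Π_λ (x − λ)^{k_λ}
where k_λ is the size of the *largest* Jordan block for λ (equivalently, the smallest k with (A − λI)^k v = 0 for every generalised eigenvector v of λ).

  λ = 1: largest Jordan block has size 2, contributing (x − 1)^2

So m_A(x) = (x - 1)^2 = x^2 - 2*x + 1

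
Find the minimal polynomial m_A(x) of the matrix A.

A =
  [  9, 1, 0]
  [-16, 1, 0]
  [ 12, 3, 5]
x^2 - 10*x + 25

The characteristic polynomial is χ_A(x) = (x - 5)^3, so the eigenvalues are known. The minimal polynomial is
  m_A(x) = Π_λ (x − λ)^{k_λ}
where k_λ is the size of the *largest* Jordan block for λ (equivalently, the smallest k with (A − λI)^k v = 0 for every generalised eigenvector v of λ).

  λ = 5: largest Jordan block has size 2, contributing (x − 5)^2

So m_A(x) = (x - 5)^2 = x^2 - 10*x + 25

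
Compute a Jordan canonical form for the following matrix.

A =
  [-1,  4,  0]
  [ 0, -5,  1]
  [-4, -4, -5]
J_1(-5) ⊕ J_2(-3)

The characteristic polynomial is
  det(x·I − A) = x^3 + 11*x^2 + 39*x + 45 = (x + 3)^2*(x + 5)

Eigenvalues and multiplicities (the geometric multiplicity of λ is n − rank(A − λI), which equals the number of Jordan blocks for λ):
  λ = -5: algebraic multiplicity = 1, geometric multiplicity = 1
  λ = -3: algebraic multiplicity = 2, geometric multiplicity = 1

Determining the block sizes for each eigenvalue:
  λ = -5: one block (gm = 1), so the single block has size am = 1 → block sizes [1]
  λ = -3: one block (gm = 1), so the single block has size am = 2 → block sizes [2]

Assembling the blocks gives a Jordan form
J =
  [-5,  0,  0]
  [ 0, -3,  1]
  [ 0,  0, -3]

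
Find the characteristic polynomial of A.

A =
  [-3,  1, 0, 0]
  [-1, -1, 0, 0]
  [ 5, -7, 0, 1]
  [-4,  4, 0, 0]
x^4 + 4*x^3 + 4*x^2

Expanding det(x·I − A) (e.g. by cofactor expansion or by noting that A is similar to its Jordan form J, which has the same characteristic polynomial as A) gives
  χ_A(x) = x^4 + 4*x^3 + 4*x^2
which factors as x^2*(x + 2)^2. The eigenvalues (with algebraic multiplicities) are λ = -2 with multiplicity 2, λ = 0 with multiplicity 2.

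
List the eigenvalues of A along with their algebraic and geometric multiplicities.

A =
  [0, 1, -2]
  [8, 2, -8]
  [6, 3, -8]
λ = -2: alg = 3, geom = 2

Step 1 — factor the characteristic polynomial to read off the algebraic multiplicities:
  χ_A(x) = (x + 2)^3

Step 2 — compute geometric multiplicities via the rank-nullity identity g(λ) = n − rank(A − λI):
  rank(A − (-2)·I) = 1, so dim ker(A − (-2)·I) = n − 1 = 2

Summary:
  λ = -2: algebraic multiplicity = 3, geometric multiplicity = 2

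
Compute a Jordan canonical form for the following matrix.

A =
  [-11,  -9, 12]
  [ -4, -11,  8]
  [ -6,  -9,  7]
J_2(-5) ⊕ J_1(-5)

The characteristic polynomial is
  det(x·I − A) = x^3 + 15*x^2 + 75*x + 125 = (x + 5)^3

Eigenvalues and multiplicities (the geometric multiplicity of λ is n − rank(A − λI), which equals the number of Jordan blocks for λ):
  λ = -5: algebraic multiplicity = 3, geometric multiplicity = 2

Determining the block sizes for each eigenvalue:
  λ = -5: 2 blocks summing to 3 forces exactly one block of size 2 and the rest size 1 → block sizes [2, 1]

Assembling the blocks gives a Jordan form
J =
  [-5,  1,  0]
  [ 0, -5,  0]
  [ 0,  0, -5]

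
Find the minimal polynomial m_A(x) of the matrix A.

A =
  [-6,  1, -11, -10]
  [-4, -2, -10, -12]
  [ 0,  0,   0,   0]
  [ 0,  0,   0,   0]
x^3 + 8*x^2 + 16*x

The characteristic polynomial is χ_A(x) = x^2*(x + 4)^2, so the eigenvalues are known. The minimal polynomial is
  m_A(x) = Π_λ (x − λ)^{k_λ}
where k_λ is the size of the *largest* Jordan block for λ (equivalently, the smallest k with (A − λI)^k v = 0 for every generalised eigenvector v of λ).

  λ = -4: largest Jordan block has size 2, contributing (x + 4)^2
  λ = 0: largest Jordan block has size 1, contributing (x − 0)

So m_A(x) = x*(x + 4)^2 = x^3 + 8*x^2 + 16*x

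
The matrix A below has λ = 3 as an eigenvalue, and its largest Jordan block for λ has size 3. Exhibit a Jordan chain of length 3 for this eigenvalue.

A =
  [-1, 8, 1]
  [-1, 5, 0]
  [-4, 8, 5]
A Jordan chain for λ = 3 of length 3:
v_1 = (4, 2, 0)ᵀ
v_2 = (-4, -1, -4)ᵀ
v_3 = (1, 0, 0)ᵀ

Let N = A − (3)·I. We want v_3 with N^3 v_3 = 0 but N^2 v_3 ≠ 0; then v_{j-1} := N · v_j for j = 3, …, 2.

Pick v_3 = (1, 0, 0)ᵀ.
Then v_2 = N · v_3 = (-4, -1, -4)ᵀ.
Then v_1 = N · v_2 = (4, 2, 0)ᵀ.

Sanity check: (A − (3)·I) v_1 = (0, 0, 0)ᵀ = 0. ✓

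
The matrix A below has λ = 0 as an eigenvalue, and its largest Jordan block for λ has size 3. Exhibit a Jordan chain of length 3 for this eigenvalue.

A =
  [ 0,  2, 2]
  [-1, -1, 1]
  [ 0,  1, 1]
A Jordan chain for λ = 0 of length 3:
v_1 = (-2, 1, -1)ᵀ
v_2 = (0, -1, 0)ᵀ
v_3 = (1, 0, 0)ᵀ

Let N = A − (0)·I. We want v_3 with N^3 v_3 = 0 but N^2 v_3 ≠ 0; then v_{j-1} := N · v_j for j = 3, …, 2.

Pick v_3 = (1, 0, 0)ᵀ.
Then v_2 = N · v_3 = (0, -1, 0)ᵀ.
Then v_1 = N · v_2 = (-2, 1, -1)ᵀ.

Sanity check: (A − (0)·I) v_1 = (0, 0, 0)ᵀ = 0. ✓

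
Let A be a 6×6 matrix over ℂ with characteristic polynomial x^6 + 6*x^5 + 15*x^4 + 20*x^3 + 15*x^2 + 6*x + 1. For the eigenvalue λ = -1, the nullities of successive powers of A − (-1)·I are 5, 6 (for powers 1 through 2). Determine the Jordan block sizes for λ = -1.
Block sizes for λ = -1: [2, 1, 1, 1, 1]

From the dimensions of kernels of powers, the number of Jordan blocks of size at least j is d_j − d_{j−1} where d_j = dim ker(N^j) (with d_0 = 0). Computing the differences gives [5, 1].
The number of blocks of size exactly k is (#blocks of size ≥ k) − (#blocks of size ≥ k + 1), so the partition is: 4 block(s) of size 1, 1 block(s) of size 2.
In nonincreasing order the block sizes are [2, 1, 1, 1, 1].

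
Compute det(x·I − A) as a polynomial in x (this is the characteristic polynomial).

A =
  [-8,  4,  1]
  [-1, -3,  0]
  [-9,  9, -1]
x^3 + 12*x^2 + 48*x + 64

Expanding det(x·I − A) (e.g. by cofactor expansion or by noting that A is similar to its Jordan form J, which has the same characteristic polynomial as A) gives
  χ_A(x) = x^3 + 12*x^2 + 48*x + 64
which factors as (x + 4)^3. The eigenvalues (with algebraic multiplicities) are λ = -4 with multiplicity 3.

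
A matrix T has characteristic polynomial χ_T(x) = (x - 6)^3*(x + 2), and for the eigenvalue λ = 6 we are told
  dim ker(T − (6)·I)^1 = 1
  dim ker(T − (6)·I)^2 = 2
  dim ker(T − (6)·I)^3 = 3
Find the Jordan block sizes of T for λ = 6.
Block sizes for λ = 6: [3]

From the dimensions of kernels of powers, the number of Jordan blocks of size at least j is d_j − d_{j−1} where d_j = dim ker(N^j) (with d_0 = 0). Computing the differences gives [1, 1, 1].
The number of blocks of size exactly k is (#blocks of size ≥ k) − (#blocks of size ≥ k + 1), so the partition is: 1 block(s) of size 3.
In nonincreasing order the block sizes are [3].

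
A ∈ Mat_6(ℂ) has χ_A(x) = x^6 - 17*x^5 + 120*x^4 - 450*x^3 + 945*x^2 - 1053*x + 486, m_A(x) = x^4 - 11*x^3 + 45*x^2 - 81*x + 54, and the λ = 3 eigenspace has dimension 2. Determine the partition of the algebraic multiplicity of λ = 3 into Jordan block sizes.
Block sizes for λ = 3: [3, 2]

Step 1 — from the characteristic polynomial, algebraic multiplicity of λ = 3 is 5. From dim ker(A − (3)·I) = 2, there are exactly 2 Jordan blocks for λ = 3.
Step 2 — from the minimal polynomial, the factor (x − 3)^3 tells us the largest block for λ = 3 has size 3.
Step 3 — with total size 5, 2 blocks, and largest block 3, the block sizes (in nonincreasing order) are [3, 2].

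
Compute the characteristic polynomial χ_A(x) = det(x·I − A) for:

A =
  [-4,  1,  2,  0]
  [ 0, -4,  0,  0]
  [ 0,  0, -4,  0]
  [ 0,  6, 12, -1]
x^4 + 13*x^3 + 60*x^2 + 112*x + 64

Expanding det(x·I − A) (e.g. by cofactor expansion or by noting that A is similar to its Jordan form J, which has the same characteristic polynomial as A) gives
  χ_A(x) = x^4 + 13*x^3 + 60*x^2 + 112*x + 64
which factors as (x + 1)*(x + 4)^3. The eigenvalues (with algebraic multiplicities) are λ = -4 with multiplicity 3, λ = -1 with multiplicity 1.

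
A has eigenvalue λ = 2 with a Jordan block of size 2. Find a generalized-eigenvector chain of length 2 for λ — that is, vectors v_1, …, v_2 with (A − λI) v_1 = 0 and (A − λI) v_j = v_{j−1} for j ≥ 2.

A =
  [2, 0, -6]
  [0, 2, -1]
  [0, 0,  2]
A Jordan chain for λ = 2 of length 2:
v_1 = (-6, -1, 0)ᵀ
v_2 = (0, 0, 1)ᵀ

Let N = A − (2)·I. We want v_2 with N^2 v_2 = 0 but N^1 v_2 ≠ 0; then v_{j-1} := N · v_j for j = 2, …, 2.

Pick v_2 = (0, 0, 1)ᵀ.
Then v_1 = N · v_2 = (-6, -1, 0)ᵀ.

Sanity check: (A − (2)·I) v_1 = (0, 0, 0)ᵀ = 0. ✓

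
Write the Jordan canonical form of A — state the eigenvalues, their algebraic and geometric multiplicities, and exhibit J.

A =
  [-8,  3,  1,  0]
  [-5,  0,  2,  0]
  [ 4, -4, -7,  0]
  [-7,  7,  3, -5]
J_3(-5) ⊕ J_1(-5)

The characteristic polynomial is
  det(x·I − A) = x^4 + 20*x^3 + 150*x^2 + 500*x + 625 = (x + 5)^4

Eigenvalues and multiplicities (the geometric multiplicity of λ is n − rank(A − λI), which equals the number of Jordan blocks for λ):
  λ = -5: algebraic multiplicity = 4, geometric multiplicity = 2

Determining the block sizes for each eigenvalue:
  λ = -5: with am = 4 and gm = 2, the partition is not yet determined (e.g. several partitions of 4 into 2 parts exist). Let N = A − (-5)·I. Computing rank(N^1) = 2, rank(N^2) = 1, rank(N^3) = 0; the number of blocks of size ≥ j is rank(N^{j−1}) − rank(N^j), giving [2, 1, 1]. So we have 1 block(s) of size 3, 1 block(s) of size 1 → block sizes [3, 1]

Assembling the blocks gives a Jordan form
J =
  [-5,  1,  0,  0]
  [ 0, -5,  1,  0]
  [ 0,  0, -5,  0]
  [ 0,  0,  0, -5]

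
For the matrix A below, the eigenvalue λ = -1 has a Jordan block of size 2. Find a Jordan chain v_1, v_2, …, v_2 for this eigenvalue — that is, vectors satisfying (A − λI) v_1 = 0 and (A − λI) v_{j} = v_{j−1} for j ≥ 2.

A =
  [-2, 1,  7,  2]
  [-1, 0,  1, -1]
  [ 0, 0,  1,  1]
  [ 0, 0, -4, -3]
A Jordan chain for λ = -1 of length 2:
v_1 = (-1, -1, 0, 0)ᵀ
v_2 = (1, 0, 0, 0)ᵀ

Let N = A − (-1)·I. We want v_2 with N^2 v_2 = 0 but N^1 v_2 ≠ 0; then v_{j-1} := N · v_j for j = 2, …, 2.

Pick v_2 = (1, 0, 0, 0)ᵀ.
Then v_1 = N · v_2 = (-1, -1, 0, 0)ᵀ.

Sanity check: (A − (-1)·I) v_1 = (0, 0, 0, 0)ᵀ = 0. ✓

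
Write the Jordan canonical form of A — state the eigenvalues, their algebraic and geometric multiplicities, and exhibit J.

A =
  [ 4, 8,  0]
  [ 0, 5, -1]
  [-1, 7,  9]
J_3(6)

The characteristic polynomial is
  det(x·I − A) = x^3 - 18*x^2 + 108*x - 216 = (x - 6)^3

Eigenvalues and multiplicities (the geometric multiplicity of λ is n − rank(A − λI), which equals the number of Jordan blocks for λ):
  λ = 6: algebraic multiplicity = 3, geometric multiplicity = 1

Determining the block sizes for each eigenvalue:
  λ = 6: one block (gm = 1), so the single block has size am = 3 → block sizes [3]

Assembling the blocks gives a Jordan form
J =
  [6, 1, 0]
  [0, 6, 1]
  [0, 0, 6]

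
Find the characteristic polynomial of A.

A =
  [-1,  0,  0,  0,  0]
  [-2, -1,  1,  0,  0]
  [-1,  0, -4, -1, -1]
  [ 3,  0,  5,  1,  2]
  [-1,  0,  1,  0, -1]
x^5 + 6*x^4 + 14*x^3 + 16*x^2 + 9*x + 2

Expanding det(x·I − A) (e.g. by cofactor expansion or by noting that A is similar to its Jordan form J, which has the same characteristic polynomial as A) gives
  χ_A(x) = x^5 + 6*x^4 + 14*x^3 + 16*x^2 + 9*x + 2
which factors as (x + 1)^4*(x + 2). The eigenvalues (with algebraic multiplicities) are λ = -2 with multiplicity 1, λ = -1 with multiplicity 4.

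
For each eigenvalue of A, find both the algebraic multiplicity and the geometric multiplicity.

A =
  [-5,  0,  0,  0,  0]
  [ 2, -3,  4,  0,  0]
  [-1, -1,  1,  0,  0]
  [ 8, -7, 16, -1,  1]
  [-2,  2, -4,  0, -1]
λ = -5: alg = 1, geom = 1; λ = -1: alg = 4, geom = 2

Step 1 — factor the characteristic polynomial to read off the algebraic multiplicities:
  χ_A(x) = (x + 1)^4*(x + 5)

Step 2 — compute geometric multiplicities via the rank-nullity identity g(λ) = n − rank(A − λI):
  rank(A − (-5)·I) = 4, so dim ker(A − (-5)·I) = n − 4 = 1
  rank(A − (-1)·I) = 3, so dim ker(A − (-1)·I) = n − 3 = 2

Summary:
  λ = -5: algebraic multiplicity = 1, geometric multiplicity = 1
  λ = -1: algebraic multiplicity = 4, geometric multiplicity = 2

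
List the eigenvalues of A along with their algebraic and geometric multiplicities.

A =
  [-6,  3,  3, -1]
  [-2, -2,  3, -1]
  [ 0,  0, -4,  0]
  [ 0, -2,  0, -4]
λ = -4: alg = 4, geom = 2

Step 1 — factor the characteristic polynomial to read off the algebraic multiplicities:
  χ_A(x) = (x + 4)^4

Step 2 — compute geometric multiplicities via the rank-nullity identity g(λ) = n − rank(A − λI):
  rank(A − (-4)·I) = 2, so dim ker(A − (-4)·I) = n − 2 = 2

Summary:
  λ = -4: algebraic multiplicity = 4, geometric multiplicity = 2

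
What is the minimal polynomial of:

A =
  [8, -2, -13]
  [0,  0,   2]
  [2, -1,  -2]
x^3 - 6*x^2 + 12*x - 8

The characteristic polynomial is χ_A(x) = (x - 2)^3, so the eigenvalues are known. The minimal polynomial is
  m_A(x) = Π_λ (x − λ)^{k_λ}
where k_λ is the size of the *largest* Jordan block for λ (equivalently, the smallest k with (A − λI)^k v = 0 for every generalised eigenvector v of λ).

  λ = 2: largest Jordan block has size 3, contributing (x − 2)^3

So m_A(x) = (x - 2)^3 = x^3 - 6*x^2 + 12*x - 8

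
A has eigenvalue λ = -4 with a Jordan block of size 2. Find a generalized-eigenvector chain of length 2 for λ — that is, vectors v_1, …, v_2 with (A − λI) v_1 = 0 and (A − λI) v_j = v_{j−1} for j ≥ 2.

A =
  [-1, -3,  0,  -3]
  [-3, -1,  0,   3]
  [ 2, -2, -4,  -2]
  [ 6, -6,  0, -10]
A Jordan chain for λ = -4 of length 2:
v_1 = (3, -3, 2, 6)ᵀ
v_2 = (1, 0, 0, 0)ᵀ

Let N = A − (-4)·I. We want v_2 with N^2 v_2 = 0 but N^1 v_2 ≠ 0; then v_{j-1} := N · v_j for j = 2, …, 2.

Pick v_2 = (1, 0, 0, 0)ᵀ.
Then v_1 = N · v_2 = (3, -3, 2, 6)ᵀ.

Sanity check: (A − (-4)·I) v_1 = (0, 0, 0, 0)ᵀ = 0. ✓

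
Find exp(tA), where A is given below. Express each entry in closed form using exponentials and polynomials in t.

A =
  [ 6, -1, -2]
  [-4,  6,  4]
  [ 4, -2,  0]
e^{tA} =
  [2*t*exp(4*t) + exp(4*t), -t*exp(4*t), -2*t*exp(4*t)]
  [-4*t*exp(4*t), 2*t*exp(4*t) + exp(4*t), 4*t*exp(4*t)]
  [4*t*exp(4*t), -2*t*exp(4*t), -4*t*exp(4*t) + exp(4*t)]

Strategy: write A = P · J · P⁻¹ where J is a Jordan canonical form, so e^{tA} = P · e^{tJ} · P⁻¹, and e^{tJ} can be computed block-by-block.

A has Jordan form
J =
  [4, 1, 0]
  [0, 4, 0]
  [0, 0, 4]
(up to reordering of blocks).

Per-block formulas:
  For a 2×2 Jordan block J_2(4): exp(t · J_2(4)) = e^(4t)·(I + t·N), where N is the 2×2 nilpotent shift.
  For a 1×1 block at λ = 4: exp(t · [4]) = [e^(4t)].

After assembling e^{tJ} and conjugating by P, we get:

e^{tA} =
  [2*t*exp(4*t) + exp(4*t), -t*exp(4*t), -2*t*exp(4*t)]
  [-4*t*exp(4*t), 2*t*exp(4*t) + exp(4*t), 4*t*exp(4*t)]
  [4*t*exp(4*t), -2*t*exp(4*t), -4*t*exp(4*t) + exp(4*t)]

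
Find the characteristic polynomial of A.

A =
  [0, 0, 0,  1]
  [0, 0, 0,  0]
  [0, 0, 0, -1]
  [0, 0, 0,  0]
x^4

Expanding det(x·I − A) (e.g. by cofactor expansion or by noting that A is similar to its Jordan form J, which has the same characteristic polynomial as A) gives
  χ_A(x) = x^4
which factors as x^4. The eigenvalues (with algebraic multiplicities) are λ = 0 with multiplicity 4.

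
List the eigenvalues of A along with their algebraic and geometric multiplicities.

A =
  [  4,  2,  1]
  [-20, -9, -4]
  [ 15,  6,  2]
λ = -1: alg = 3, geom = 2

Step 1 — factor the characteristic polynomial to read off the algebraic multiplicities:
  χ_A(x) = (x + 1)^3

Step 2 — compute geometric multiplicities via the rank-nullity identity g(λ) = n − rank(A − λI):
  rank(A − (-1)·I) = 1, so dim ker(A − (-1)·I) = n − 1 = 2

Summary:
  λ = -1: algebraic multiplicity = 3, geometric multiplicity = 2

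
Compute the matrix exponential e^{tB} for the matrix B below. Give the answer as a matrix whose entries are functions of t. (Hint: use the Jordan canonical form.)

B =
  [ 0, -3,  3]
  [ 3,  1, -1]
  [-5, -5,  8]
e^{tB} =
  [-15*t^2*exp(3*t)/2 - 3*t*exp(3*t) + exp(3*t), -3*t*exp(3*t), 9*t^2*exp(3*t)/2 + 3*t*exp(3*t)]
  [-5*t^2*exp(3*t) + 3*t*exp(3*t), -2*t*exp(3*t) + exp(3*t), 3*t^2*exp(3*t) - t*exp(3*t)]
  [-25*t^2*exp(3*t)/2 - 5*t*exp(3*t), -5*t*exp(3*t), 15*t^2*exp(3*t)/2 + 5*t*exp(3*t) + exp(3*t)]

Strategy: write B = P · J · P⁻¹ where J is a Jordan canonical form, so e^{tB} = P · e^{tJ} · P⁻¹, and e^{tJ} can be computed block-by-block.

B has Jordan form
J =
  [3, 1, 0]
  [0, 3, 1]
  [0, 0, 3]
(up to reordering of blocks).

Per-block formulas:
  For a 3×3 Jordan block J_3(3): exp(t · J_3(3)) = e^(3t)·(I + t·N + (t^2/2)·N^2), where N is the 3×3 nilpotent shift.

After assembling e^{tJ} and conjugating by P, we get:

e^{tB} =
  [-15*t^2*exp(3*t)/2 - 3*t*exp(3*t) + exp(3*t), -3*t*exp(3*t), 9*t^2*exp(3*t)/2 + 3*t*exp(3*t)]
  [-5*t^2*exp(3*t) + 3*t*exp(3*t), -2*t*exp(3*t) + exp(3*t), 3*t^2*exp(3*t) - t*exp(3*t)]
  [-25*t^2*exp(3*t)/2 - 5*t*exp(3*t), -5*t*exp(3*t), 15*t^2*exp(3*t)/2 + 5*t*exp(3*t) + exp(3*t)]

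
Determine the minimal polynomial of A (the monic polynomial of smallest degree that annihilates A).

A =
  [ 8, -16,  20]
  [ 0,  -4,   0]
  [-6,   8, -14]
x^2 + 6*x + 8

The characteristic polynomial is χ_A(x) = (x + 2)*(x + 4)^2, so the eigenvalues are known. The minimal polynomial is
  m_A(x) = Π_λ (x − λ)^{k_λ}
where k_λ is the size of the *largest* Jordan block for λ (equivalently, the smallest k with (A − λI)^k v = 0 for every generalised eigenvector v of λ).

  λ = -4: largest Jordan block has size 1, contributing (x + 4)
  λ = -2: largest Jordan block has size 1, contributing (x + 2)

So m_A(x) = (x + 2)*(x + 4) = x^2 + 6*x + 8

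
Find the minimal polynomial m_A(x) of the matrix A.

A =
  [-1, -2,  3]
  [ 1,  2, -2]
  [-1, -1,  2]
x^3 - 3*x^2 + 3*x - 1

The characteristic polynomial is χ_A(x) = (x - 1)^3, so the eigenvalues are known. The minimal polynomial is
  m_A(x) = Π_λ (x − λ)^{k_λ}
where k_λ is the size of the *largest* Jordan block for λ (equivalently, the smallest k with (A − λI)^k v = 0 for every generalised eigenvector v of λ).

  λ = 1: largest Jordan block has size 3, contributing (x − 1)^3

So m_A(x) = (x - 1)^3 = x^3 - 3*x^2 + 3*x - 1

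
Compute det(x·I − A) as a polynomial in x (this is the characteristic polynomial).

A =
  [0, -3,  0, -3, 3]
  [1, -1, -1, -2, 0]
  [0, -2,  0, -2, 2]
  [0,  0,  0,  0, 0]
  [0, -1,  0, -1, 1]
x^5

Expanding det(x·I − A) (e.g. by cofactor expansion or by noting that A is similar to its Jordan form J, which has the same characteristic polynomial as A) gives
  χ_A(x) = x^5
which factors as x^5. The eigenvalues (with algebraic multiplicities) are λ = 0 with multiplicity 5.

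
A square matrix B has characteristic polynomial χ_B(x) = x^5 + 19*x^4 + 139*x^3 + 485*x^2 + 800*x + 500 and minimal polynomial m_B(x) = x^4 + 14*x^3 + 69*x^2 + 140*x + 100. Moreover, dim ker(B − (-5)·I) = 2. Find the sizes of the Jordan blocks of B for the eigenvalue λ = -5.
Block sizes for λ = -5: [2, 1]

Step 1 — from the characteristic polynomial, algebraic multiplicity of λ = -5 is 3. From dim ker(B − (-5)·I) = 2, there are exactly 2 Jordan blocks for λ = -5.
Step 2 — from the minimal polynomial, the factor (x + 5)^2 tells us the largest block for λ = -5 has size 2.
Step 3 — with total size 3, 2 blocks, and largest block 2, the block sizes (in nonincreasing order) are [2, 1].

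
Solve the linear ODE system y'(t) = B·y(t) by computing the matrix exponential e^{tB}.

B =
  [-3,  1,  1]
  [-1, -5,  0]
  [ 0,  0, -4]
e^{tB} =
  [t*exp(-4*t) + exp(-4*t), t*exp(-4*t), t^2*exp(-4*t)/2 + t*exp(-4*t)]
  [-t*exp(-4*t), -t*exp(-4*t) + exp(-4*t), -t^2*exp(-4*t)/2]
  [0, 0, exp(-4*t)]

Strategy: write B = P · J · P⁻¹ where J is a Jordan canonical form, so e^{tB} = P · e^{tJ} · P⁻¹, and e^{tJ} can be computed block-by-block.

B has Jordan form
J =
  [-4,  1,  0]
  [ 0, -4,  1]
  [ 0,  0, -4]
(up to reordering of blocks).

Per-block formulas:
  For a 3×3 Jordan block J_3(-4): exp(t · J_3(-4)) = e^(-4t)·(I + t·N + (t^2/2)·N^2), where N is the 3×3 nilpotent shift.

After assembling e^{tJ} and conjugating by P, we get:

e^{tB} =
  [t*exp(-4*t) + exp(-4*t), t*exp(-4*t), t^2*exp(-4*t)/2 + t*exp(-4*t)]
  [-t*exp(-4*t), -t*exp(-4*t) + exp(-4*t), -t^2*exp(-4*t)/2]
  [0, 0, exp(-4*t)]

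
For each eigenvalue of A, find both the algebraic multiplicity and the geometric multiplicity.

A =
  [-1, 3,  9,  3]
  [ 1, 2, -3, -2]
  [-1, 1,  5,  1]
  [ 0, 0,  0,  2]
λ = 2: alg = 4, geom = 2

Step 1 — factor the characteristic polynomial to read off the algebraic multiplicities:
  χ_A(x) = (x - 2)^4

Step 2 — compute geometric multiplicities via the rank-nullity identity g(λ) = n − rank(A − λI):
  rank(A − (2)·I) = 2, so dim ker(A − (2)·I) = n − 2 = 2

Summary:
  λ = 2: algebraic multiplicity = 4, geometric multiplicity = 2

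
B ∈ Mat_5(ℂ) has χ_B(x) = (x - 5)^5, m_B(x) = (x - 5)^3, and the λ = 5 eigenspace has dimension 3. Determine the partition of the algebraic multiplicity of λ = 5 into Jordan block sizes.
Block sizes for λ = 5: [3, 1, 1]

Step 1 — from the characteristic polynomial, algebraic multiplicity of λ = 5 is 5. From dim ker(B − (5)·I) = 3, there are exactly 3 Jordan blocks for λ = 5.
Step 2 — from the minimal polynomial, the factor (x − 5)^3 tells us the largest block for λ = 5 has size 3.
Step 3 — with total size 5, 3 blocks, and largest block 3, the block sizes (in nonincreasing order) are [3, 1, 1].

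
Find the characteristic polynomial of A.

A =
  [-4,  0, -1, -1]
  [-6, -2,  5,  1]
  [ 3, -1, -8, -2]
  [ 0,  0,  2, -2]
x^4 + 16*x^3 + 96*x^2 + 256*x + 256

Expanding det(x·I − A) (e.g. by cofactor expansion or by noting that A is similar to its Jordan form J, which has the same characteristic polynomial as A) gives
  χ_A(x) = x^4 + 16*x^3 + 96*x^2 + 256*x + 256
which factors as (x + 4)^4. The eigenvalues (with algebraic multiplicities) are λ = -4 with multiplicity 4.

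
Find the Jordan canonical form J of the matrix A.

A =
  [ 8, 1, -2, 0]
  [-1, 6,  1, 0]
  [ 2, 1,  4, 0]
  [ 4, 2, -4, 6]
J_3(6) ⊕ J_1(6)

The characteristic polynomial is
  det(x·I − A) = x^4 - 24*x^3 + 216*x^2 - 864*x + 1296 = (x - 6)^4

Eigenvalues and multiplicities (the geometric multiplicity of λ is n − rank(A − λI), which equals the number of Jordan blocks for λ):
  λ = 6: algebraic multiplicity = 4, geometric multiplicity = 2

Determining the block sizes for each eigenvalue:
  λ = 6: with am = 4 and gm = 2, the partition is not yet determined (e.g. several partitions of 4 into 2 parts exist). Let N = A − (6)·I. Computing rank(N^1) = 2, rank(N^2) = 1, rank(N^3) = 0; the number of blocks of size ≥ j is rank(N^{j−1}) − rank(N^j), giving [2, 1, 1]. So we have 1 block(s) of size 3, 1 block(s) of size 1 → block sizes [3, 1]

Assembling the blocks gives a Jordan form
J =
  [6, 1, 0, 0]
  [0, 6, 1, 0]
  [0, 0, 6, 0]
  [0, 0, 0, 6]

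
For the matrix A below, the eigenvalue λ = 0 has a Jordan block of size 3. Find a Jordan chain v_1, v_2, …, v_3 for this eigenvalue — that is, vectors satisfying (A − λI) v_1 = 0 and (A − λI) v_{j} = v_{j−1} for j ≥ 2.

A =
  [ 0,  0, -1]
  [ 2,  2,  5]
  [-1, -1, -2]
A Jordan chain for λ = 0 of length 3:
v_1 = (1, -1, 0)ᵀ
v_2 = (0, 2, -1)ᵀ
v_3 = (1, 0, 0)ᵀ

Let N = A − (0)·I. We want v_3 with N^3 v_3 = 0 but N^2 v_3 ≠ 0; then v_{j-1} := N · v_j for j = 3, …, 2.

Pick v_3 = (1, 0, 0)ᵀ.
Then v_2 = N · v_3 = (0, 2, -1)ᵀ.
Then v_1 = N · v_2 = (1, -1, 0)ᵀ.

Sanity check: (A − (0)·I) v_1 = (0, 0, 0)ᵀ = 0. ✓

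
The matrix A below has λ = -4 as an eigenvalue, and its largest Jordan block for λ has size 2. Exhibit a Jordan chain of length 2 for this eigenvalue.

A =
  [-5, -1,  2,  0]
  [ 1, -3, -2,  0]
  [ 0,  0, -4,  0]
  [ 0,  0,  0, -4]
A Jordan chain for λ = -4 of length 2:
v_1 = (-1, 1, 0, 0)ᵀ
v_2 = (1, 0, 0, 0)ᵀ

Let N = A − (-4)·I. We want v_2 with N^2 v_2 = 0 but N^1 v_2 ≠ 0; then v_{j-1} := N · v_j for j = 2, …, 2.

Pick v_2 = (1, 0, 0, 0)ᵀ.
Then v_1 = N · v_2 = (-1, 1, 0, 0)ᵀ.

Sanity check: (A − (-4)·I) v_1 = (0, 0, 0, 0)ᵀ = 0. ✓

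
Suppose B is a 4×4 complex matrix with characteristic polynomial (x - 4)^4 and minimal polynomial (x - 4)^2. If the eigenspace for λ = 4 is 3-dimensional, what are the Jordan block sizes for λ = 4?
Block sizes for λ = 4: [2, 1, 1]

Step 1 — from the characteristic polynomial, algebraic multiplicity of λ = 4 is 4. From dim ker(B − (4)·I) = 3, there are exactly 3 Jordan blocks for λ = 4.
Step 2 — from the minimal polynomial, the factor (x − 4)^2 tells us the largest block for λ = 4 has size 2.
Step 3 — with total size 4, 3 blocks, and largest block 2, the block sizes (in nonincreasing order) are [2, 1, 1].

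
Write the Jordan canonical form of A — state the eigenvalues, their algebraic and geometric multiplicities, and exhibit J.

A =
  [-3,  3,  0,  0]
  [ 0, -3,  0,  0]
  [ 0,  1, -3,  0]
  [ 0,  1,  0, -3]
J_2(-3) ⊕ J_1(-3) ⊕ J_1(-3)

The characteristic polynomial is
  det(x·I − A) = x^4 + 12*x^3 + 54*x^2 + 108*x + 81 = (x + 3)^4

Eigenvalues and multiplicities (the geometric multiplicity of λ is n − rank(A − λI), which equals the number of Jordan blocks for λ):
  λ = -3: algebraic multiplicity = 4, geometric multiplicity = 3

Determining the block sizes for each eigenvalue:
  λ = -3: 3 blocks summing to 4 forces exactly one block of size 2 and the rest size 1 → block sizes [2, 1, 1]

Assembling the blocks gives a Jordan form
J =
  [-3,  1,  0,  0]
  [ 0, -3,  0,  0]
  [ 0,  0, -3,  0]
  [ 0,  0,  0, -3]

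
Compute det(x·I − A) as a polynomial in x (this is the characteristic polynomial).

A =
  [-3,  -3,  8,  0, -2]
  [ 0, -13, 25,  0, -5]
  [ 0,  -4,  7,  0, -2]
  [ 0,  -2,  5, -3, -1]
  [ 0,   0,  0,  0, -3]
x^5 + 15*x^4 + 90*x^3 + 270*x^2 + 405*x + 243

Expanding det(x·I − A) (e.g. by cofactor expansion or by noting that A is similar to its Jordan form J, which has the same characteristic polynomial as A) gives
  χ_A(x) = x^5 + 15*x^4 + 90*x^3 + 270*x^2 + 405*x + 243
which factors as (x + 3)^5. The eigenvalues (with algebraic multiplicities) are λ = -3 with multiplicity 5.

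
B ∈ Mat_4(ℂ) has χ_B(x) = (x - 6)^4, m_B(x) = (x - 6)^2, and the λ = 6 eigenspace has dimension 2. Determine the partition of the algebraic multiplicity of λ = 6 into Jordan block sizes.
Block sizes for λ = 6: [2, 2]

Step 1 — from the characteristic polynomial, algebraic multiplicity of λ = 6 is 4. From dim ker(B − (6)·I) = 2, there are exactly 2 Jordan blocks for λ = 6.
Step 2 — from the minimal polynomial, the factor (x − 6)^2 tells us the largest block for λ = 6 has size 2.
Step 3 — with total size 4, 2 blocks, and largest block 2, the block sizes (in nonincreasing order) are [2, 2].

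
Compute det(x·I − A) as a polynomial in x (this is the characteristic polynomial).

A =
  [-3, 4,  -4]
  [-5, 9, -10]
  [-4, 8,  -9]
x^3 + 3*x^2 + 3*x + 1

Expanding det(x·I − A) (e.g. by cofactor expansion or by noting that A is similar to its Jordan form J, which has the same characteristic polynomial as A) gives
  χ_A(x) = x^3 + 3*x^2 + 3*x + 1
which factors as (x + 1)^3. The eigenvalues (with algebraic multiplicities) are λ = -1 with multiplicity 3.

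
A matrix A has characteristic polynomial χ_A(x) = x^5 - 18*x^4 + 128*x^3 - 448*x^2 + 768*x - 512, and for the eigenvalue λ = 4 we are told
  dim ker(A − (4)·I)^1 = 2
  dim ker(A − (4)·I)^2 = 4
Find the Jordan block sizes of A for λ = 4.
Block sizes for λ = 4: [2, 2]

From the dimensions of kernels of powers, the number of Jordan blocks of size at least j is d_j − d_{j−1} where d_j = dim ker(N^j) (with d_0 = 0). Computing the differences gives [2, 2].
The number of blocks of size exactly k is (#blocks of size ≥ k) − (#blocks of size ≥ k + 1), so the partition is: 2 block(s) of size 2.
In nonincreasing order the block sizes are [2, 2].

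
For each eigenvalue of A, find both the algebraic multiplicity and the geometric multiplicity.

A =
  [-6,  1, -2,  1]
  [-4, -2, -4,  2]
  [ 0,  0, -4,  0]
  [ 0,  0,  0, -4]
λ = -4: alg = 4, geom = 3

Step 1 — factor the characteristic polynomial to read off the algebraic multiplicities:
  χ_A(x) = (x + 4)^4

Step 2 — compute geometric multiplicities via the rank-nullity identity g(λ) = n − rank(A − λI):
  rank(A − (-4)·I) = 1, so dim ker(A − (-4)·I) = n − 1 = 3

Summary:
  λ = -4: algebraic multiplicity = 4, geometric multiplicity = 3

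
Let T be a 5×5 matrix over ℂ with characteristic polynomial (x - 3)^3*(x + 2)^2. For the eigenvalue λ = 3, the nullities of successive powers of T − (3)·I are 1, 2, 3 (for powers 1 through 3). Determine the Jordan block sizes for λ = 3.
Block sizes for λ = 3: [3]

From the dimensions of kernels of powers, the number of Jordan blocks of size at least j is d_j − d_{j−1} where d_j = dim ker(N^j) (with d_0 = 0). Computing the differences gives [1, 1, 1].
The number of blocks of size exactly k is (#blocks of size ≥ k) − (#blocks of size ≥ k + 1), so the partition is: 1 block(s) of size 3.
In nonincreasing order the block sizes are [3].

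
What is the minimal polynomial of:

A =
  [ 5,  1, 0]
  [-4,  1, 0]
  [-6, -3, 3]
x^2 - 6*x + 9

The characteristic polynomial is χ_A(x) = (x - 3)^3, so the eigenvalues are known. The minimal polynomial is
  m_A(x) = Π_λ (x − λ)^{k_λ}
where k_λ is the size of the *largest* Jordan block for λ (equivalently, the smallest k with (A − λI)^k v = 0 for every generalised eigenvector v of λ).

  λ = 3: largest Jordan block has size 2, contributing (x − 3)^2

So m_A(x) = (x - 3)^2 = x^2 - 6*x + 9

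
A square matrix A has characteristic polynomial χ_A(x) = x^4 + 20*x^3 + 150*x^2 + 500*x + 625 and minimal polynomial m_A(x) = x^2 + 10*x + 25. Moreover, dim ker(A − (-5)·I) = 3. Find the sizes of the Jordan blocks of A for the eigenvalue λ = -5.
Block sizes for λ = -5: [2, 1, 1]

Step 1 — from the characteristic polynomial, algebraic multiplicity of λ = -5 is 4. From dim ker(A − (-5)·I) = 3, there are exactly 3 Jordan blocks for λ = -5.
Step 2 — from the minimal polynomial, the factor (x + 5)^2 tells us the largest block for λ = -5 has size 2.
Step 3 — with total size 4, 3 blocks, and largest block 2, the block sizes (in nonincreasing order) are [2, 1, 1].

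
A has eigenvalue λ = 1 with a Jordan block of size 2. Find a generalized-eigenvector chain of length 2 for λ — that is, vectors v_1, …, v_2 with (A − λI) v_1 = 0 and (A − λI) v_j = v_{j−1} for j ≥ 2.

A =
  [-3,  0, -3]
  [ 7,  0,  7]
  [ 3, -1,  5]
A Jordan chain for λ = 1 of length 2:
v_1 = (-12, 28, 16)ᵀ
v_2 = (3, -7, 0)ᵀ

Let N = A − (1)·I. We want v_2 with N^2 v_2 = 0 but N^1 v_2 ≠ 0; then v_{j-1} := N · v_j for j = 2, …, 2.

Pick v_2 = (3, -7, 0)ᵀ.
Then v_1 = N · v_2 = (-12, 28, 16)ᵀ.

Sanity check: (A − (1)·I) v_1 = (0, 0, 0)ᵀ = 0. ✓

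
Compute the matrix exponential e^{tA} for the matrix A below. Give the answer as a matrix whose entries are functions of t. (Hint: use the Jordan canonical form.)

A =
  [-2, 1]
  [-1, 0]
e^{tA} =
  [-t*exp(-t) + exp(-t), t*exp(-t)]
  [-t*exp(-t), t*exp(-t) + exp(-t)]

Strategy: write A = P · J · P⁻¹ where J is a Jordan canonical form, so e^{tA} = P · e^{tJ} · P⁻¹, and e^{tJ} can be computed block-by-block.

A has Jordan form
J =
  [-1,  1]
  [ 0, -1]
(up to reordering of blocks).

Per-block formulas:
  For a 2×2 Jordan block J_2(-1): exp(t · J_2(-1)) = e^(-1t)·(I + t·N), where N is the 2×2 nilpotent shift.

After assembling e^{tJ} and conjugating by P, we get:

e^{tA} =
  [-t*exp(-t) + exp(-t), t*exp(-t)]
  [-t*exp(-t), t*exp(-t) + exp(-t)]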